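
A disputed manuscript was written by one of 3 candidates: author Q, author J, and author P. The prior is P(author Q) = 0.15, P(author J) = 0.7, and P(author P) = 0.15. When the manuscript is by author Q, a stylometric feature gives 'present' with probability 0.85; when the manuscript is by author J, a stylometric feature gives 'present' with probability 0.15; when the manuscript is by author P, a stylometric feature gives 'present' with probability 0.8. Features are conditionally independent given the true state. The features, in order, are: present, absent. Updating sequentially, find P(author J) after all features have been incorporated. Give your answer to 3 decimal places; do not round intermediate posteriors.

After 'present': normaliser = 0.85·0.1500 + 0.15·0.7000 + 0.8·0.1500; P(author Q) ≈ 0.3617, P(author J) ≈ 0.2979, P(author P) ≈ 0.3404
After 'absent': normaliser = 0.15·0.3617 + 0.85·0.2979 + 0.2·0.3404; P(author Q) ≈ 0.1445, P(author J) ≈ 0.6742, P(author P) ≈ 0.1813

0.674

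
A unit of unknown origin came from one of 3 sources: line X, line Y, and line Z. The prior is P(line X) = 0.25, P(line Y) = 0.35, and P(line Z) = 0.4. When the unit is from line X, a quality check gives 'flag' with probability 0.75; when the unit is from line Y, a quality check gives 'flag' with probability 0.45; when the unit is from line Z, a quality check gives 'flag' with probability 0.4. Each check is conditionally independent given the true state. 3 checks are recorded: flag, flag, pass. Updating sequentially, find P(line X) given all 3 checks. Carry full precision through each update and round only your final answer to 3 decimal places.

0.312

After 'flag': normaliser = 0.75·0.2500 + 0.45·0.3500 + 0.4·0.4000; P(line X) ≈ 0.3713, P(line Y) ≈ 0.3119, P(line Z) ≈ 0.3168
After 'flag': normaliser = 0.75·0.3713 + 0.45·0.3119 + 0.4·0.3168; P(line X) ≈ 0.5104, P(line Y) ≈ 0.2573, P(line Z) ≈ 0.2323
After 'pass': normaliser = 0.25·0.5104 + 0.55·0.2573 + 0.6·0.2323; P(line X) ≈ 0.3124, P(line Y) ≈ 0.3464, P(line Z) ≈ 0.3412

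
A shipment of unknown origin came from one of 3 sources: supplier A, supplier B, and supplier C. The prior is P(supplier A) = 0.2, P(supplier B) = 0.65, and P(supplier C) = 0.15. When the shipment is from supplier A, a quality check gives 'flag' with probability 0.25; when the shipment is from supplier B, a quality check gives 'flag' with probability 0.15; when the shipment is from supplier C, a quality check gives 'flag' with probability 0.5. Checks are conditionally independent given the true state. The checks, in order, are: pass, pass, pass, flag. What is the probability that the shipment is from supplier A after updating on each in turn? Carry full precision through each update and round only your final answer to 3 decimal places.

0.233

Apply Bayes' rule sequentially, carrying P(supplier A) forward.
After 'pass': normaliser = 0.75·0.2000 + 0.85·0.6500 + 0.5·0.1500; P(supplier A) ≈ 0.1929, P(supplier B) ≈ 0.7106, P(supplier C) ≈ 0.0965
After 'pass': normaliser = 0.75·0.1929 + 0.85·0.7106 + 0.5·0.0965; P(supplier A) ≈ 0.1816, P(supplier B) ≈ 0.7579, P(supplier C) ≈ 0.0605
After 'pass': normaliser = 0.75·0.1816 + 0.85·0.7579 + 0.5·0.0605; P(supplier A) ≈ 0.1680, P(supplier B) ≈ 0.7947, P(supplier C) ≈ 0.0373
After 'flag': normaliser = 0.25·0.1680 + 0.15·0.7947 + 0.5·0.0373; P(supplier A) ≈ 0.2335, P(supplier B) ≈ 0.6628, P(supplier C) ≈ 0.1038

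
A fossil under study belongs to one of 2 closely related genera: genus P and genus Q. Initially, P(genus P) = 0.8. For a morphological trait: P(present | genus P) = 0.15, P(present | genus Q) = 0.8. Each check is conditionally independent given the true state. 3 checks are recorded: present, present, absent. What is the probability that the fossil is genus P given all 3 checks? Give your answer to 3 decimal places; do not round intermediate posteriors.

0.374

Apply Bayes' rule sequentially, carrying P(genus P) forward.
After 'present': P(genus P) = 0.15·0.8000 / (0.15·0.8000 + 0.8·0.2000) ≈ 0.4286
After 'present': P(genus P) = 0.15·0.4286 / (0.15·0.4286 + 0.8·0.5714) ≈ 0.1233
After 'absent': P(genus P) = 0.85·0.1233 / (0.85·0.1233 + 0.2·0.8767) ≈ 0.3741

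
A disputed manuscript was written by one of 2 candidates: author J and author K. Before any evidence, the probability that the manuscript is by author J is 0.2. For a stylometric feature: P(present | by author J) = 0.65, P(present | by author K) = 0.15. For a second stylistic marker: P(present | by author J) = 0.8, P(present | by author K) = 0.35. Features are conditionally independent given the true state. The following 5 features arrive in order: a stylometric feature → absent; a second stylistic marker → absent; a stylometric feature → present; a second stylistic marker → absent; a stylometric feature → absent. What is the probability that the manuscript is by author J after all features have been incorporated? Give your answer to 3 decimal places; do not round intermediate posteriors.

Apply Bayes' rule sequentially, carrying P(author J) forward.
After a stylometric feature='absent': P(author J) = 0.35·0.2000 / (0.35·0.2000 + 0.85·0.8000) ≈ 0.0933
After a second stylistic marker='absent': P(author J) = 0.2·0.0933 / (0.2·0.0933 + 0.65·0.9067) ≈ 0.0307
After a stylometric feature='present': P(author J) = 0.65·0.0307 / (0.65·0.0307 + 0.15·0.9693) ≈ 0.1207
After a second stylistic marker='absent': P(author J) = 0.2·0.1207 / (0.2·0.1207 + 0.65·0.8793) ≈ 0.0405
After a stylometric feature='absent': P(author J) = 0.35·0.0405 / (0.35·0.0405 + 0.85·0.9595) ≈ 0.0171

0.017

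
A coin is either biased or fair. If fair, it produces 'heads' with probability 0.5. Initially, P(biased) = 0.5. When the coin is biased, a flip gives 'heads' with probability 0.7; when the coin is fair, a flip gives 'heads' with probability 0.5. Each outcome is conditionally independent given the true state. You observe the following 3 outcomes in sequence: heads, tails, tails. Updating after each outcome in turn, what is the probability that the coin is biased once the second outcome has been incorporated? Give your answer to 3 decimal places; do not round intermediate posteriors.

0.457

After 'heads': P(biased) = 0.7·0.5000 / (0.7·0.5000 + 0.5·0.5000) ≈ 0.5833
After 'tails': P(biased) = 0.3·0.5833 / (0.3·0.5833 + 0.5·0.4167) ≈ 0.4565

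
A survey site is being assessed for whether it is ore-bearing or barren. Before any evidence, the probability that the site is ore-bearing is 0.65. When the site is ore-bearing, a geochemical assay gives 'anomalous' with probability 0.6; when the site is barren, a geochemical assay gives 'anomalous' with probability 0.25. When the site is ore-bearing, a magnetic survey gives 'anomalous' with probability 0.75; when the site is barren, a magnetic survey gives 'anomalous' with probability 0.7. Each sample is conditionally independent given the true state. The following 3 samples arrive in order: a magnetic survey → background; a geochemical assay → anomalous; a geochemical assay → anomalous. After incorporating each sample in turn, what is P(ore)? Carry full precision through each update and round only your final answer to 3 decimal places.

After a magnetic survey='background': P(ore) = 0.25·0.6500 / (0.25·0.6500 + 0.3·0.3500) ≈ 0.6075
After a geochemical assay='anomalous': P(ore) = 0.6·0.6075 / (0.6·0.6075 + 0.25·0.3925) ≈ 0.7879
After a geochemical assay='anomalous': P(ore) = 0.6·0.7879 / (0.6·0.7879 + 0.25·0.2121) ≈ 0.8991

0.899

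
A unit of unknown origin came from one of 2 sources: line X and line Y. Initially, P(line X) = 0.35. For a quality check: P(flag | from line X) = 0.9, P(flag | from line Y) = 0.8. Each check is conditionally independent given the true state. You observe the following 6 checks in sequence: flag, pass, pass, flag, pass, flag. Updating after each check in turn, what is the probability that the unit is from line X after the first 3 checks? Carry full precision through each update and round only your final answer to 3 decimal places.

0.132

After 'flag': P(line X) = 0.9·0.3500 / (0.9·0.3500 + 0.8·0.6500) ≈ 0.3772
After 'pass': P(line X) = 0.1·0.3772 / (0.1·0.3772 + 0.2·0.6228) ≈ 0.2325
After 'pass': P(line X) = 0.1·0.2325 / (0.1·0.2325 + 0.2·0.7675) ≈ 0.1315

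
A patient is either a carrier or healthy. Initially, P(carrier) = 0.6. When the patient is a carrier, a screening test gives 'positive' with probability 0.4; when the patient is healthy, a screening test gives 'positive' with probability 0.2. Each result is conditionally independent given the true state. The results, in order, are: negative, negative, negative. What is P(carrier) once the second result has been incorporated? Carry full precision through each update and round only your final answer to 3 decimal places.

0.458

After 'negative': P(carrier) = 0.6·0.6000 / (0.6·0.6000 + 0.8·0.4000) ≈ 0.5294
After 'negative': P(carrier) = 0.6·0.5294 / (0.6·0.5294 + 0.8·0.4706) ≈ 0.4576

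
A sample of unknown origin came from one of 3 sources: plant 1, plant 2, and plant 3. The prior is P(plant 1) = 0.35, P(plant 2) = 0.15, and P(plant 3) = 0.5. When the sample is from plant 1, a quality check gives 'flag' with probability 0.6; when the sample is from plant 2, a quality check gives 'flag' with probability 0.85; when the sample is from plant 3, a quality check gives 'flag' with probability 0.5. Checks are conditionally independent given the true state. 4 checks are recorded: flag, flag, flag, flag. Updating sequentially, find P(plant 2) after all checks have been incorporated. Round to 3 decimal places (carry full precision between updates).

0.505

After 'flag': normaliser = 0.6·0.3500 + 0.85·0.1500 + 0.5·0.5000; P(plant 1) ≈ 0.3574, P(plant 2) ≈ 0.2170, P(plant 3) ≈ 0.4255
After 'flag': normaliser = 0.6·0.3574 + 0.85·0.2170 + 0.5·0.4255; P(plant 1) ≈ 0.3506, P(plant 2) ≈ 0.3016, P(plant 3) ≈ 0.3478
After 'flag': normaliser = 0.6·0.3506 + 0.85·0.3016 + 0.5·0.3478; P(plant 1) ≈ 0.3284, P(plant 2) ≈ 0.4001, P(plant 3) ≈ 0.2715
After 'flag': normaliser = 0.6·0.3284 + 0.85·0.4001 + 0.5·0.2715; P(plant 1) ≈ 0.2928, P(plant 2) ≈ 0.5055, P(plant 3) ≈ 0.2017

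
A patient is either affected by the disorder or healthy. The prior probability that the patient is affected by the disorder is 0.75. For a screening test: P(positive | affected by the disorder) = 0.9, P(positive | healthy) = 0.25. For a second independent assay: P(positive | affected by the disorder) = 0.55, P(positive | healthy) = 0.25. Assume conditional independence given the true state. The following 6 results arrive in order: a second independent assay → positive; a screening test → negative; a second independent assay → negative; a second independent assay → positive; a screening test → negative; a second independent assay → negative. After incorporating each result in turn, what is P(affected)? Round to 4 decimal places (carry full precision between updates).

Each posterior becomes the prior for the next update.
After a second independent assay='positive': P(affected) = 0.55·0.7500 / (0.55·0.7500 + 0.25·0.2500) ≈ 0.8684
After a screening test='negative': P(affected) = 0.1·0.8684 / (0.1·0.8684 + 0.75·0.1316) ≈ 0.4681
After a second independent assay='negative': P(affected) = 0.45·0.4681 / (0.45·0.4681 + 0.75·0.5319) ≈ 0.3455
After a second independent assay='positive': P(affected) = 0.55·0.3455 / (0.55·0.3455 + 0.25·0.6545) ≈ 0.5374
After a screening test='negative': P(affected) = 0.1·0.5374 / (0.1·0.5374 + 0.75·0.4626) ≈ 0.1341
After a second independent assay='negative': P(affected) = 0.45·0.1341 / (0.45·0.1341 + 0.75·0.8659) ≈ 0.0850

0.0850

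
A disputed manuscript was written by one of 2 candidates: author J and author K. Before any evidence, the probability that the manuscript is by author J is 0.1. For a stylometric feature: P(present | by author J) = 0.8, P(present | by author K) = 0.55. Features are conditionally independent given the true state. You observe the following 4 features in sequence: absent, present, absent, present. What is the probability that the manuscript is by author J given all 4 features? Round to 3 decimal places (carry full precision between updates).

0.044

After 'absent': P(author J) = 0.2·0.1000 / (0.2·0.1000 + 0.45·0.9000) ≈ 0.0471
After 'present': P(author J) = 0.8·0.0471 / (0.8·0.0471 + 0.55·0.9529) ≈ 0.0670
After 'absent': P(author J) = 0.2·0.0670 / (0.2·0.0670 + 0.45·0.9330) ≈ 0.0309
After 'present': P(author J) = 0.8·0.0309 / (0.8·0.0309 + 0.55·0.9691) ≈ 0.0444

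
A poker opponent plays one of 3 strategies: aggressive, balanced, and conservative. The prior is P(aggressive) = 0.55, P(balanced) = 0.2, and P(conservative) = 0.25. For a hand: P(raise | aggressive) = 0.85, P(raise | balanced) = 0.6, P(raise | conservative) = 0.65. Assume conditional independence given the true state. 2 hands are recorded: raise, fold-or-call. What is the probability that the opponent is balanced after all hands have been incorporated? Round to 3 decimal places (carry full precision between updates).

After 'raise': normaliser = 0.85·0.5500 + 0.6·0.2000 + 0.65·0.2500; P(aggressive) ≈ 0.6233, P(balanced) ≈ 0.1600, P(conservative) ≈ 0.2167
After 'fold-or-call': normaliser = 0.15·0.6233 + 0.4·0.1600 + 0.35·0.2167; P(aggressive) ≈ 0.4007, P(balanced) ≈ 0.2743, P(conservative) ≈ 0.3250

0.274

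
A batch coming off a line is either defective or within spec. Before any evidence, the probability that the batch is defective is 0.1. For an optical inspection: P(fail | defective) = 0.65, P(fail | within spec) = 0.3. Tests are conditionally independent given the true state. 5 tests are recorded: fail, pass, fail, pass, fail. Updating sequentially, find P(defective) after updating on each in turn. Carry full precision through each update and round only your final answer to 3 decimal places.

After 'fail': P(defective) = 0.65·0.1000 / (0.65·0.1000 + 0.3·0.9000) ≈ 0.1940
After 'pass': P(defective) = 0.35·0.1940 / (0.35·0.1940 + 0.7·0.8060) ≈ 0.1074
After 'fail': P(defective) = 0.65·0.1074 / (0.65·0.1074 + 0.3·0.8926) ≈ 0.2069
After 'pass': P(defective) = 0.35·0.2069 / (0.35·0.2069 + 0.7·0.7931) ≈ 0.1154
After 'fail': P(defective) = 0.65·0.1154 / (0.65·0.1154 + 0.3·0.8846) ≈ 0.2203

0.220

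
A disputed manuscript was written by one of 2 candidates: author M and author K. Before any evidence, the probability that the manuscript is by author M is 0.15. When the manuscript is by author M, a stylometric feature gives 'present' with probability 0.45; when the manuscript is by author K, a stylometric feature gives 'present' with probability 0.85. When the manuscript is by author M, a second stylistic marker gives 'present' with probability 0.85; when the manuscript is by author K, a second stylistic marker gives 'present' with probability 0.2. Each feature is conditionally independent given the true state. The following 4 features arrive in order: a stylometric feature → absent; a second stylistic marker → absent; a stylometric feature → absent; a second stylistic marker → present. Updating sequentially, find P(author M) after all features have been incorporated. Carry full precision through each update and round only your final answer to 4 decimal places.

0.6541

After a stylometric feature='absent': P(author M) = 0.55·0.1500 / (0.55·0.1500 + 0.15·0.8500) ≈ 0.3929
After a second stylistic marker='absent': P(author M) = 0.15·0.3929 / (0.15·0.3929 + 0.8·0.6071) ≈ 0.1082
After a stylometric feature='absent': P(author M) = 0.55·0.1082 / (0.55·0.1082 + 0.15·0.8918) ≈ 0.3079
After a second stylistic marker='present': P(author M) = 0.85·0.3079 / (0.85·0.3079 + 0.2·0.6921) ≈ 0.6541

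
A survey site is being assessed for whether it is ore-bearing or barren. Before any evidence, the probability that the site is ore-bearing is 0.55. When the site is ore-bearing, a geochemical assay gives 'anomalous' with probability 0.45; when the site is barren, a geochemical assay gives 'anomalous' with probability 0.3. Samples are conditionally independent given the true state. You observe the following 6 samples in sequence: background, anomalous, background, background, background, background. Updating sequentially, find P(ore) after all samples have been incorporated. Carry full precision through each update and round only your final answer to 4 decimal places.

After 'background': P(ore) = 0.55·0.5500 / (0.55·0.5500 + 0.7·0.4500) ≈ 0.4899
After 'anomalous': P(ore) = 0.45·0.4899 / (0.45·0.4899 + 0.3·0.5101) ≈ 0.5902
After 'background': P(ore) = 0.55·0.5902 / (0.55·0.5902 + 0.7·0.4098) ≈ 0.5309
After 'background': P(ore) = 0.55·0.5309 / (0.55·0.5309 + 0.7·0.4691) ≈ 0.4707
After 'background': P(ore) = 0.55·0.4707 / (0.55·0.4707 + 0.7·0.5293) ≈ 0.4113
After 'background': P(ore) = 0.55·0.4113 / (0.55·0.4113 + 0.7·0.5887) ≈ 0.3544

0.3544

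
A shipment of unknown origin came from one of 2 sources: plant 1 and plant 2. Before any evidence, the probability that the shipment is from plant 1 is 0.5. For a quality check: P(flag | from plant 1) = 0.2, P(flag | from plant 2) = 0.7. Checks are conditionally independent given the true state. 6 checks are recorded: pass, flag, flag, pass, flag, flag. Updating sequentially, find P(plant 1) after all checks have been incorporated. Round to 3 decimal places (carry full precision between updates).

After 'pass': P(plant 1) = 0.8·0.5000 / (0.8·0.5000 + 0.3·0.5000) ≈ 0.7273
After 'flag': P(plant 1) = 0.2·0.7273 / (0.2·0.7273 + 0.7·0.2727) ≈ 0.4324
After 'flag': P(plant 1) = 0.2·0.4324 / (0.2·0.4324 + 0.7·0.5676) ≈ 0.1788
After 'pass': P(plant 1) = 0.8·0.1788 / (0.8·0.1788 + 0.3·0.8212) ≈ 0.3673
After 'flag': P(plant 1) = 0.2·0.3673 / (0.2·0.3673 + 0.7·0.6327) ≈ 0.1423
After 'flag': P(plant 1) = 0.2·0.1423 / (0.2·0.1423 + 0.7·0.8577) ≈ 0.0452

0.045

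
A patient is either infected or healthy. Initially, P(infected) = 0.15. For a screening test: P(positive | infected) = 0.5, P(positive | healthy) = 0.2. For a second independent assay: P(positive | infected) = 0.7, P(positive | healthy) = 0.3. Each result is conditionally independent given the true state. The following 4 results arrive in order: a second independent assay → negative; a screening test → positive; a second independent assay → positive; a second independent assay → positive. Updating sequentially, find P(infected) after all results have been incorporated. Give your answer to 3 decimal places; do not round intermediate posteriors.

After a second independent assay='negative': P(infected) = 0.3·0.1500 / (0.3·0.1500 + 0.7·0.8500) ≈ 0.0703
After a screening test='positive': P(infected) = 0.5·0.0703 / (0.5·0.0703 + 0.2·0.9297) ≈ 0.1590
After a second independent assay='positive': P(infected) = 0.7·0.1590 / (0.7·0.1590 + 0.3·0.8410) ≈ 0.3061
After a second independent assay='positive': P(infected) = 0.7·0.3061 / (0.7·0.3061 + 0.3·0.6939) ≈ 0.5072

0.507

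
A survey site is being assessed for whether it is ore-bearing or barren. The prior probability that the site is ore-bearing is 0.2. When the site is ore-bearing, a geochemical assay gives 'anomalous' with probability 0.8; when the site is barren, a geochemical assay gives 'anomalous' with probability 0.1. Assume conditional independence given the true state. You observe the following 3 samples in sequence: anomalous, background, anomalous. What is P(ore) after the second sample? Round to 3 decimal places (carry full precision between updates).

0.308

After 'anomalous': P(ore) = 0.8·0.2000 / (0.8·0.2000 + 0.1·0.8000) ≈ 0.6667
After 'background': P(ore) = 0.2·0.6667 / (0.2·0.6667 + 0.9·0.3333) ≈ 0.3077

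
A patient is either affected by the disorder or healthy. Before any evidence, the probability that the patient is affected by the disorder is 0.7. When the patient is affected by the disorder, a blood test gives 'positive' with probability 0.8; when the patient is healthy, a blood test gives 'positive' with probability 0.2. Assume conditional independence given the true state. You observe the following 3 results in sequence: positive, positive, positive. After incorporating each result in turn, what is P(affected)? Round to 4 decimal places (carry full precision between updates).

After 'positive': P(affected) = 0.8·0.7000 / (0.8·0.7000 + 0.2·0.3000) ≈ 0.9032
After 'positive': P(affected) = 0.8·0.9032 / (0.8·0.9032 + 0.2·0.0968) ≈ 0.9739
After 'positive': P(affected) = 0.8·0.9739 / (0.8·0.9739 + 0.2·0.0261) ≈ 0.9933

0.9933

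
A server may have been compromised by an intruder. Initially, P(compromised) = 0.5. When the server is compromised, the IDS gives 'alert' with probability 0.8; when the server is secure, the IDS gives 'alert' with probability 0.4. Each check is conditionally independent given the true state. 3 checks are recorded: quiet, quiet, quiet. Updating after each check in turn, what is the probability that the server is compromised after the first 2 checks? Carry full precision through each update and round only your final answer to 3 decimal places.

0.100

Each posterior becomes the prior for the next update.
After 'quiet': P(compromised) = 0.2·0.5000 / (0.2·0.5000 + 0.6·0.5000) ≈ 0.2500
After 'quiet': P(compromised) = 0.2·0.2500 / (0.2·0.2500 + 0.6·0.7500) ≈ 0.1000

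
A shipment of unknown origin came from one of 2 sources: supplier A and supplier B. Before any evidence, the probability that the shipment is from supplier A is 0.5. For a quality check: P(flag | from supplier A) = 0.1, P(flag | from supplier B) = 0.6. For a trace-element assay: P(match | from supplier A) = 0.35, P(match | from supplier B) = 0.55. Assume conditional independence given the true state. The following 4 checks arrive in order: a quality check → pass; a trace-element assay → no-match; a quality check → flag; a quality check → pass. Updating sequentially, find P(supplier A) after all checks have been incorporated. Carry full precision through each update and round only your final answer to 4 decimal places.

Apply Bayes' rule sequentially, carrying P(supplier A) forward.
After a quality check='pass': P(supplier A) = 0.9·0.5000 / (0.9·0.5000 + 0.4·0.5000) ≈ 0.6923
After a trace-element assay='no-match': P(supplier A) = 0.65·0.6923 / (0.65·0.6923 + 0.45·0.3077) ≈ 0.7647
After a quality check='flag': P(supplier A) = 0.1·0.7647 / (0.1·0.7647 + 0.6·0.2353) ≈ 0.3514
After a quality check='pass': P(supplier A) = 0.9·0.3514 / (0.9·0.3514 + 0.4·0.6486) ≈ 0.5493

0.5493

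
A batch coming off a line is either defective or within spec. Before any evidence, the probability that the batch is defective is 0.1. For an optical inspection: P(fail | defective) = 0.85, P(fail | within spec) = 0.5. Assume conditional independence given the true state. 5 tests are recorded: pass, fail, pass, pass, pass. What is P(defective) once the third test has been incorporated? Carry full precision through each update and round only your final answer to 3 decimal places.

Apply Bayes' rule sequentially, carrying P(defective) forward.
After 'pass': P(defective) = 0.15·0.1000 / (0.15·0.1000 + 0.5·0.9000) ≈ 0.0323
After 'fail': P(defective) = 0.85·0.0323 / (0.85·0.0323 + 0.5·0.9677) ≈ 0.0536
After 'pass': P(defective) = 0.15·0.0536 / (0.15·0.0536 + 0.5·0.9464) ≈ 0.0167

0.017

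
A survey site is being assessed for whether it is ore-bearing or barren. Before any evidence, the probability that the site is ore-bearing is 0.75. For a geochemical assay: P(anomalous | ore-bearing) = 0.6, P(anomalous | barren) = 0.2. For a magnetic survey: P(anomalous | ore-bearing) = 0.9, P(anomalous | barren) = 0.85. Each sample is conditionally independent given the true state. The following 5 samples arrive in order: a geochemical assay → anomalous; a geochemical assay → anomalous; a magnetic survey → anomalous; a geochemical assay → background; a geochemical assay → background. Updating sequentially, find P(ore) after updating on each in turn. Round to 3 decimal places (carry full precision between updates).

After a geochemical assay='anomalous': P(ore) = 0.6·0.7500 / (0.6·0.7500 + 0.2·0.2500) ≈ 0.9000
After a geochemical assay='anomalous': P(ore) = 0.6·0.9000 / (0.6·0.9000 + 0.2·0.1000) ≈ 0.9643
After a magnetic survey='anomalous': P(ore) = 0.9·0.9643 / (0.9·0.9643 + 0.85·0.0357) ≈ 0.9662
After a geochemical assay='background': P(ore) = 0.4·0.9662 / (0.4·0.9662 + 0.8·0.0338) ≈ 0.9346
After a geochemical assay='background': P(ore) = 0.4·0.9346 / (0.4·0.9346 + 0.8·0.0654) ≈ 0.8773

0.877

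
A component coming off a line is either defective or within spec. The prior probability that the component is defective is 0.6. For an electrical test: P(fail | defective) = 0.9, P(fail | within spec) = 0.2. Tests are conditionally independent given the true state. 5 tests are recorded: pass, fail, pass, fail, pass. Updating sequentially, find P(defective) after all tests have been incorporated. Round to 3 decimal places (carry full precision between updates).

0.056

After 'pass': P(defective) = 0.1·0.6000 / (0.1·0.6000 + 0.8·0.4000) ≈ 0.1579
After 'fail': P(defective) = 0.9·0.1579 / (0.9·0.1579 + 0.2·0.8421) ≈ 0.4576
After 'pass': P(defective) = 0.1·0.4576 / (0.1·0.4576 + 0.8·0.5424) ≈ 0.0954
After 'fail': P(defective) = 0.9·0.0954 / (0.9·0.0954 + 0.2·0.9046) ≈ 0.3219
After 'pass': P(defective) = 0.1·0.3219 / (0.1·0.3219 + 0.8·0.6781) ≈ 0.0560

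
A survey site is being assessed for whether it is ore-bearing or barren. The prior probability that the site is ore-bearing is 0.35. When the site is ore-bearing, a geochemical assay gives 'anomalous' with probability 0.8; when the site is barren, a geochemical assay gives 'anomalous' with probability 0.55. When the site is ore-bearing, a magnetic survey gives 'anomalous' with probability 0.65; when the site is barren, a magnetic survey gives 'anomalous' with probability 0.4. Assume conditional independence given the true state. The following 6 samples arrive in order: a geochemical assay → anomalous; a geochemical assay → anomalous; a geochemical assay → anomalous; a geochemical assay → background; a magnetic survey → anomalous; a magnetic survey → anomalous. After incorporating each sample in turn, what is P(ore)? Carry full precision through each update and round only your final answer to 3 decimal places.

After a geochemical assay='anomalous': P(ore) = 0.8·0.3500 / (0.8·0.3500 + 0.55·0.6500) ≈ 0.4392
After a geochemical assay='anomalous': P(ore) = 0.8·0.4392 / (0.8·0.4392 + 0.55·0.5608) ≈ 0.5325
After a geochemical assay='anomalous': P(ore) = 0.8·0.5325 / (0.8·0.5325 + 0.55·0.4675) ≈ 0.6236
After a geochemical assay='background': P(ore) = 0.2·0.6236 / (0.2·0.6236 + 0.45·0.3764) ≈ 0.4241
After a magnetic survey='anomalous': P(ore) = 0.65·0.4241 / (0.65·0.4241 + 0.4·0.5759) ≈ 0.5448
After a magnetic survey='anomalous': P(ore) = 0.65·0.5448 / (0.65·0.5448 + 0.4·0.4552) ≈ 0.6604

0.660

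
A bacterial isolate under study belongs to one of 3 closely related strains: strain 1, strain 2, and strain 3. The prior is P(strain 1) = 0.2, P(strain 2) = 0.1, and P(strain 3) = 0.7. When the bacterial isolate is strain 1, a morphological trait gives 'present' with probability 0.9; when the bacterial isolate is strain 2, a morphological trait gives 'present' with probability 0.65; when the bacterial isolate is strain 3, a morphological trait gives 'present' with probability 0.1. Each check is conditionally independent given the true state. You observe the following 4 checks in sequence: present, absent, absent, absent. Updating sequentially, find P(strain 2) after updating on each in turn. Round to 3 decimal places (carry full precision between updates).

0.052

After 'present': normaliser = 0.9·0.2000 + 0.65·0.1000 + 0.1·0.7000; P(strain 1) ≈ 0.5714, P(strain 2) ≈ 0.2063, P(strain 3) ≈ 0.2222
After 'absent': normaliser = 0.1·0.5714 + 0.35·0.2063 + 0.9·0.2222; P(strain 1) ≈ 0.1735, P(strain 2) ≈ 0.2193, P(strain 3) ≈ 0.6072
After 'absent': normaliser = 0.1·0.1735 + 0.35·0.2193 + 0.9·0.6072; P(strain 1) ≈ 0.0271, P(strain 2) ≈ 0.1198, P(strain 3) ≈ 0.8531
After 'absent': normaliser = 0.1·0.0271 + 0.35·0.1198 + 0.9·0.8531; P(strain 1) ≈ 0.0033, P(strain 2) ≈ 0.0516, P(strain 3) ≈ 0.9451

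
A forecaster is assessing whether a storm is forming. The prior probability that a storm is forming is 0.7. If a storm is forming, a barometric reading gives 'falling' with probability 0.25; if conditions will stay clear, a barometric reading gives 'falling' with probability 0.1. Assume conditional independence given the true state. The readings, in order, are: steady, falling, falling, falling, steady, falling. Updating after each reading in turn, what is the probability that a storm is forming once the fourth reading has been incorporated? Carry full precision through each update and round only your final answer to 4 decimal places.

0.9681

Apply Bayes' rule sequentially, carrying P(storm) forward.
After 'steady': P(storm) = 0.75·0.7000 / (0.75·0.7000 + 0.9·0.3000) ≈ 0.6604
After 'falling': P(storm) = 0.25·0.6604 / (0.25·0.6604 + 0.1·0.3396) ≈ 0.8294
After 'falling': P(storm) = 0.25·0.8294 / (0.25·0.8294 + 0.1·0.1706) ≈ 0.9240
After 'falling': P(storm) = 0.25·0.9240 / (0.25·0.9240 + 0.1·0.0760) ≈ 0.9681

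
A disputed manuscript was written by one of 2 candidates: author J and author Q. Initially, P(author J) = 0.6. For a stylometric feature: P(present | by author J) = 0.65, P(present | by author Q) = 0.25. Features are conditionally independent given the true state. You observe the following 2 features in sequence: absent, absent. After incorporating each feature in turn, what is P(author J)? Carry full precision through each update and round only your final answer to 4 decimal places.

0.2462

After 'absent': P(author J) = 0.35·0.6000 / (0.35·0.6000 + 0.75·0.4000) ≈ 0.4118
After 'absent': P(author J) = 0.35·0.4118 / (0.35·0.4118 + 0.75·0.5882) ≈ 0.2462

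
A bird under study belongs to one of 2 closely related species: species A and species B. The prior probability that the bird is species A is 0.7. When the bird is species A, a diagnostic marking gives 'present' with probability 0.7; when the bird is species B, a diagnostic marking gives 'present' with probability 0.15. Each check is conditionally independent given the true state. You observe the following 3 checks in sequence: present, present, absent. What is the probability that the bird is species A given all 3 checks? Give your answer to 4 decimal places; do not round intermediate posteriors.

After 'present': P(species A) = 0.7·0.7000 / (0.7·0.7000 + 0.15·0.3000) ≈ 0.9159
After 'present': P(species A) = 0.7·0.9159 / (0.7·0.9159 + 0.15·0.0841) ≈ 0.9807
After 'absent': P(species A) = 0.3·0.9807 / (0.3·0.9807 + 0.85·0.0193) ≈ 0.9472

0.9472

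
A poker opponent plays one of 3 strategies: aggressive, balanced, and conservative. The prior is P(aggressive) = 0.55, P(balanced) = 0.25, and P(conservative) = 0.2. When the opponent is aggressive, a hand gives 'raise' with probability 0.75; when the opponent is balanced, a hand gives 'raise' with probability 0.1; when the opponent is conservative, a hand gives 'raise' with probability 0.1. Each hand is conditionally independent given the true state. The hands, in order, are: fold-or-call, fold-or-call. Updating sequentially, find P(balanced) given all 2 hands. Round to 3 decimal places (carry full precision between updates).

0.508

Apply Bayes' rule sequentially, carrying P(balanced) forward.
After 'fold-or-call': normaliser = 0.25·0.5500 + 0.9·0.2500 + 0.9·0.2000; P(aggressive) ≈ 0.2535, P(balanced) ≈ 0.4147, P(conservative) ≈ 0.3318
After 'fold-or-call': normaliser = 0.25·0.2535 + 0.9·0.4147 + 0.9·0.3318; P(aggressive) ≈ 0.0862, P(balanced) ≈ 0.5077, P(conservative) ≈ 0.4061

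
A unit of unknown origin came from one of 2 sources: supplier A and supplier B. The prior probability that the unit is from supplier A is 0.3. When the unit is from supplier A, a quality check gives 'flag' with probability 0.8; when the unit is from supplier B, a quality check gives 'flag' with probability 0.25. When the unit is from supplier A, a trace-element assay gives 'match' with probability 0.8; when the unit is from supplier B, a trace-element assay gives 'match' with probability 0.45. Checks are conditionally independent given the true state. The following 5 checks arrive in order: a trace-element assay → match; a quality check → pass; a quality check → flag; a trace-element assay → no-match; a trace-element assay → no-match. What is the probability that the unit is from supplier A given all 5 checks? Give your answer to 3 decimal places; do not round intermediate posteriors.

Each posterior becomes the prior for the next update.
After a trace-element assay='match': P(supplier A) = 0.8·0.3000 / (0.8·0.3000 + 0.45·0.7000) ≈ 0.4324
After a quality check='pass': P(supplier A) = 0.2·0.4324 / (0.2·0.4324 + 0.75·0.5676) ≈ 0.1689
After a quality check='flag': P(supplier A) = 0.8·0.1689 / (0.8·0.1689 + 0.25·0.8311) ≈ 0.3940
After a trace-element assay='no-match': P(supplier A) = 0.2·0.3940 / (0.2·0.3940 + 0.55·0.6060) ≈ 0.1912
After a trace-element assay='no-match': P(supplier A) = 0.2·0.1912 / (0.2·0.1912 + 0.55·0.8088) ≈ 0.0792

0.079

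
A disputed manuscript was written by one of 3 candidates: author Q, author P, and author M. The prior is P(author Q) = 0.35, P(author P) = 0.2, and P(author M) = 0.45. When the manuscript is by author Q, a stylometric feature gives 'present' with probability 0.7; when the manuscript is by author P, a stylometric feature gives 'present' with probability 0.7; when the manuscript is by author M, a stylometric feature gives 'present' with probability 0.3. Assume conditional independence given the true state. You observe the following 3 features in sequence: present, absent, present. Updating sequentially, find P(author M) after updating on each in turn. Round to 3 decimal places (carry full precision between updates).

0.260

After 'present': normaliser = 0.7·0.3500 + 0.7·0.2000 + 0.3·0.4500; P(author Q) ≈ 0.4712, P(author P) ≈ 0.2692, P(author M) ≈ 0.2596
After 'absent': normaliser = 0.3·0.4712 + 0.3·0.2692 + 0.7·0.2596; P(author Q) ≈ 0.3500, P(author P) ≈ 0.2000, P(author M) ≈ 0.4500
After 'present': normaliser = 0.7·0.3500 + 0.7·0.2000 + 0.3·0.4500; P(author Q) ≈ 0.4712, P(author P) ≈ 0.2692, P(author M) ≈ 0.2596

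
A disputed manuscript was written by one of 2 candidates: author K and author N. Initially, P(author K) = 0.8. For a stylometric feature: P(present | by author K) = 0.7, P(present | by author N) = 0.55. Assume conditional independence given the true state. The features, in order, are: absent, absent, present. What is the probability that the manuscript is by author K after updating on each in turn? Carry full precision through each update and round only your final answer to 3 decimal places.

0.693

Apply Bayes' rule sequentially, carrying P(author K) forward.
After 'absent': P(author K) = 0.3·0.8000 / (0.3·0.8000 + 0.45·0.2000) ≈ 0.7273
After 'absent': P(author K) = 0.3·0.7273 / (0.3·0.7273 + 0.45·0.2727) ≈ 0.6400
After 'present': P(author K) = 0.7·0.6400 / (0.7·0.6400 + 0.55·0.3600) ≈ 0.6935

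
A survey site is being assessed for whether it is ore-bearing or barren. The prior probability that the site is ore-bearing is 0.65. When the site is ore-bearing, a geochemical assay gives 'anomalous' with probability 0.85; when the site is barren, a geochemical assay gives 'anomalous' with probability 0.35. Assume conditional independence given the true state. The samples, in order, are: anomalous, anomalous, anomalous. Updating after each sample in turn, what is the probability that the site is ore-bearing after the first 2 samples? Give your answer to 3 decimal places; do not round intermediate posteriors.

Each posterior becomes the prior for the next update.
After 'anomalous': P(ore) = 0.85·0.6500 / (0.85·0.6500 + 0.35·0.3500) ≈ 0.8185
After 'anomalous': P(ore) = 0.85·0.8185 / (0.85·0.8185 + 0.35·0.1815) ≈ 0.9163

0.916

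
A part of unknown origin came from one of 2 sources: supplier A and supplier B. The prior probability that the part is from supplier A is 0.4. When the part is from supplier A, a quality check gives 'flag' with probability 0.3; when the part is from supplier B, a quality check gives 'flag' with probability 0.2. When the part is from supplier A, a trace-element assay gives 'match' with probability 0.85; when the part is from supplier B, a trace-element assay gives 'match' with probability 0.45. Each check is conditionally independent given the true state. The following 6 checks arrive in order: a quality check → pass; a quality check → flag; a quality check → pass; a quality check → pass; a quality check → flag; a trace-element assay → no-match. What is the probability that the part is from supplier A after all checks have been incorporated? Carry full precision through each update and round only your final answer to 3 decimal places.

0.215

After a quality check='pass': P(supplier A) = 0.7·0.4000 / (0.7·0.4000 + 0.8·0.6000) ≈ 0.3684
After a quality check='flag': P(supplier A) = 0.3·0.3684 / (0.3·0.3684 + 0.2·0.6316) ≈ 0.4667
After a quality check='pass': P(supplier A) = 0.7·0.4667 / (0.7·0.4667 + 0.8·0.5333) ≈ 0.4336
After a quality check='pass': P(supplier A) = 0.7·0.4336 / (0.7·0.4336 + 0.8·0.5664) ≈ 0.4012
After a quality check='flag': P(supplier A) = 0.3·0.4012 / (0.3·0.4012 + 0.2·0.5988) ≈ 0.5012
After a trace-element assay='no-match': P(supplier A) = 0.15·0.5012 / (0.15·0.5012 + 0.55·0.4988) ≈ 0.2151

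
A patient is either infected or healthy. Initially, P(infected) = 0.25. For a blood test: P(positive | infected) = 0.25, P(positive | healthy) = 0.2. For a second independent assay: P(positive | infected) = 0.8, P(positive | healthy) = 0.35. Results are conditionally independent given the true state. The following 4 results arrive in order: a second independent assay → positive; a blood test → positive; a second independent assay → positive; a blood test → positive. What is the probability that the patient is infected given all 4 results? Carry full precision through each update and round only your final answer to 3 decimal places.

After a second independent assay='positive': P(infected) = 0.8·0.2500 / (0.8·0.2500 + 0.35·0.7500) ≈ 0.4324
After a blood test='positive': P(infected) = 0.25·0.4324 / (0.25·0.4324 + 0.2·0.5676) ≈ 0.4878
After a second independent assay='positive': P(infected) = 0.8·0.4878 / (0.8·0.4878 + 0.35·0.5122) ≈ 0.6852
After a blood test='positive': P(infected) = 0.25·0.6852 / (0.25·0.6852 + 0.2·0.3148) ≈ 0.7313

0.731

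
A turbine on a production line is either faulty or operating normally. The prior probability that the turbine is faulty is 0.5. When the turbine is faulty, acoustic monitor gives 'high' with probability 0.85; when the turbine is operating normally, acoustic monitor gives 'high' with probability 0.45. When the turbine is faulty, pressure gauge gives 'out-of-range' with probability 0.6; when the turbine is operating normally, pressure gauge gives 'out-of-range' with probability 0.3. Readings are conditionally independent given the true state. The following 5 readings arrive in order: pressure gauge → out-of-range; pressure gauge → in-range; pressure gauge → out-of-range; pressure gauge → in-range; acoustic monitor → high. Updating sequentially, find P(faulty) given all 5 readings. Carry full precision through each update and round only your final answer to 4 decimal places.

After pressure gauge='out-of-range': P(faulty) = 0.6·0.5000 / (0.6·0.5000 + 0.3·0.5000) ≈ 0.6667
After pressure gauge='in-range': P(faulty) = 0.4·0.6667 / (0.4·0.6667 + 0.7·0.3333) ≈ 0.5333
After pressure gauge='out-of-range': P(faulty) = 0.6·0.5333 / (0.6·0.5333 + 0.3·0.4667) ≈ 0.6957
After pressure gauge='in-range': P(faulty) = 0.4·0.6957 / (0.4·0.6957 + 0.7·0.3043) ≈ 0.5664
After acoustic monitor='high': P(faulty) = 0.85·0.5664 / (0.85·0.5664 + 0.45·0.4336) ≈ 0.7116

0.7116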